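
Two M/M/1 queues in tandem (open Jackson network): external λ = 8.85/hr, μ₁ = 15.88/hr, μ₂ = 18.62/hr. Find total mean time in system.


Each node sees arrival rate λ = 8.85/hr (tandem ⇒ throughput preserved).
W₁ = 1/(μ₁−λ) = 1/(15.88−8.85) = 0.14225 hr
W₂ = 1/(μ₂−λ) = 1/(18.62−8.85) = 0.10235 hr
W_total = W₁ + W₂ = 0.14225 + 0.10235 = 0.24460 hr

Final: 0.24460 hr


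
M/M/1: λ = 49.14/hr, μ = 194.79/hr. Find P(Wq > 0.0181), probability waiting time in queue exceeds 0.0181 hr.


ρ = 49.14/194.79 = 0.2523
P(Wq > t) = ρ·e^{−(μ−λ)t} = 0.2523·e^{−2.6363}
= 0.2523·0.071628 = 0.018070

Final: 0.018070


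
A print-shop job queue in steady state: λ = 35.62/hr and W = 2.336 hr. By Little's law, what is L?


L = λW = 35.62·2.336 = 83.2083

Final: 83.2083


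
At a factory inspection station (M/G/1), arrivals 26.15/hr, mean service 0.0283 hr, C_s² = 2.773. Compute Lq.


ρ = λ·E[S] = 26.15·0.0283 = 0.7400
Lq = ρ²(1+C_s²)/(2(1−ρ)) = 0.5477·(1+2.773)/(2·0.2600)
= 0.5477·3.7730/0.5199 = 3.97443

Final: 3.97443


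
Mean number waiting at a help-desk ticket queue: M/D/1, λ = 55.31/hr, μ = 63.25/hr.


ρ = 55.31/63.25 = 0.8745
M/D/1: Lq = ρ²/(2(1−ρ)) = 0.7647/(2·0.1255) = 3.04576

Final: 3.04576


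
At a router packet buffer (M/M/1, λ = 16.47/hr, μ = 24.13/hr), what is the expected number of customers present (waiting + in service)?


ρ = λ/μ = 16.47/24.13 = 0.6826
L = ρ/(1−ρ) = 0.6826/(1 − 0.6826) = 0.6826/0.3174 = 2.1501

Final: 2.1501


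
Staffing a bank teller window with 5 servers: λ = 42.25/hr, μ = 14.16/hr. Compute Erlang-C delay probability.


a = λ/μ = 2.9838; ρ = a/5 = 0.5968
P₀ = 0.047501 (from M/M/c formula)
C(c,a) = [a^c/(c!(1−ρ))]·P₀ = [236.49246/(120·0.4032)]·0.047501
= 4.88723·0.047501 = 0.232148

Final: 0.232148


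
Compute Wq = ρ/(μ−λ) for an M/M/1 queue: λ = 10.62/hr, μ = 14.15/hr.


ρ = 10.62/14.15 = 0.7505
Wq = ρ/(μ−λ) = 0.7505/(14.15 − 10.62) = 0.7505/3.53 = 0.2126 hr

Final: 0.2126 hr


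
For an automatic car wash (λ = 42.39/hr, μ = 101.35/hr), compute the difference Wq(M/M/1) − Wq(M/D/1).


ρ = 42.39/101.35 = 0.4183
Wq(M/M/1) = ρ/(μ−λ) = 0.4183/58.96 = 0.007094 hr
Wq(M/D/1) = ρ/(2(μ−λ)) = 0.003547 hr
Savings = 0.007094 − 0.003547 = 0.003547 hr

Final: 0.003547 hr


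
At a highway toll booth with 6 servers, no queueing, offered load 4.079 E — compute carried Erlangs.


B(6,4.079) = 0.122902 (Erlang-B)
Carried load = a(1 − B) = 4.079·(1 − 0.122902) = 4.079·0.877098 = 3.5777 E

Final: 3.5777 Erlangs


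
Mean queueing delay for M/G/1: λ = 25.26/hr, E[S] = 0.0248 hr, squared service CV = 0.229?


ρ = λ·E[S] = 25.26·0.0248 = 0.6264
E[S²] = E[S]²(1+C_s²) = 0.0248²·(1+0.229) = 0.0007559
Wq = λ·E[S²]/(2(1−ρ)) = 25.26·0.0007559/(2·0.3736) = 0.02556 hr

Final: 0.02556 hr


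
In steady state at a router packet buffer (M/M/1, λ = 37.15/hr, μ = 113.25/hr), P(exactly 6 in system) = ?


ρ = 37.15/113.25 = 0.3280
P_n = (1−ρ)·ρ^n = (1 − 0.3280)·0.3280^6 = 0.6720·0.001246 = 0.0008373

Final: 0.0008373


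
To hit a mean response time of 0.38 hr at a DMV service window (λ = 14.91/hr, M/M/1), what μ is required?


W = 1/(μ−λ) ⇒ μ − λ = 1/W = 1/0.38 = 2.6316
μ = λ + 1/W = 14.91 + 2.6316 = 17.5416 per hr

Final: 17.5416 /hr


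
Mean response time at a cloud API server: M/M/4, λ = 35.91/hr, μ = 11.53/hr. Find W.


a = 3.1145; ρ = 0.7786; P₀ = 0.031537
Lq = P₀·a^c·ρ/(c!(1−ρ)²) = 1.96430
Wq = Lq/λ = 1.96430/35.91 = 0.05470 hr
W = Wq + 1/μ = 0.05470 + 0.08673 = 0.14143 hr

Final: 0.14143 hr


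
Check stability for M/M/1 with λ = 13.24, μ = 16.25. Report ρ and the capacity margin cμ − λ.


Total capacity cμ = 1·16.25 = 16.25/hr
ρ = λ/(cμ) = 13.24/16.25 = 0.8148
Stable ⇔ ρ < 1: YES
Spare capacity = cμ − λ = 16.25 − 13.24 = 3.01/hr

Final: ρ = 0.8148; stable; margin = 3.01/hr


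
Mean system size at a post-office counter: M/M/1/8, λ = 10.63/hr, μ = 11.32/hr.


ρ = 10.63/11.32 = 0.9390
L = ρ[1 − (K+1)ρ^K + Kρ^(K+1)] / [(1−ρ)(1−ρ^(K+1))]
Numerator: 0.9390·(1 − 9·0.604637 + 8·0.567782) = 0.094395
Denominator: (0.06095)·(0.432218) = 0.026345
L = 0.094395/0.026345 = 3.5830

Final: 3.5830


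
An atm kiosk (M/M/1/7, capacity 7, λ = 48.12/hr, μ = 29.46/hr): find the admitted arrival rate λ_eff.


ρ = 1.6334; P_K = (1−ρ)ρ^7/(1−ρ^8) = 0.395588
λ_eff = λ(1 − P_K) = 48.12·(1 − 0.395588) = 48.12·0.604412 = 29.0843 /hr

Final: 29.0843 /hr


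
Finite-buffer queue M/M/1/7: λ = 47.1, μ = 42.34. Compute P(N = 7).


ρ = λ/μ = 47.1/42.34 = 1.1124
P_K = (1−ρ)ρ^K/(1−ρ^(K+1)) = (-0.1124·2.108096)/(1 − 2.345095)
= -0.236999/-1.345095 = 0.176195

Final: 0.176195


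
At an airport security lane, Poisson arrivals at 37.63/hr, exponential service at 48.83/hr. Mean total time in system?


W = 1/(μ−λ) = 1/(48.83 − 37.63) = 1/11.20 = 0.08929 hr

Final: 0.08929 hr


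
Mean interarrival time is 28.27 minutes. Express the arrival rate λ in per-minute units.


λ = 1/(interarrival time) in consistent units.
1 minute = 1 min, so λ = 1/28.27 = 0.03537 per minute

Final: 0.03537 /min


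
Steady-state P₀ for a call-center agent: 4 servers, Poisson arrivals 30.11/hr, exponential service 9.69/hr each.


a = λ/μ = 30.11/9.69 = 3.1073; ρ = a/c = 0.7768
Σ_{k=0}^{3} a^k/k! (terms k=0..3) = 1.00000 + 3.10733 + 4.82774 + 5.00046 = 13.93552
Tail: a^4/(4!(1−ρ)) = 93.22833/(24·0.2232) = 17.40621
P₀ = 1/(13.93552 + 17.40621) = 1/31.34174 = 0.031906

Final: 0.031906


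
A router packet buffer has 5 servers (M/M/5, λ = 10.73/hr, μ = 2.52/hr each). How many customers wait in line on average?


a = λ/μ = 4.2579; ρ = a/5 = 0.8516
P₀ = 0.008370
Lq = P₀·a^c·ρ / (c!·(1−ρ)²) = 0.008370·1399.57413·0.8516/(120·0.02203)
= 3.77434

Final: 3.77434


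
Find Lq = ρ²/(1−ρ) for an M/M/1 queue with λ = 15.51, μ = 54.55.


ρ = 15.51/54.55 = 0.2843
Lq = ρ²/(1−ρ) = 0.08084/0.7157 = 0.1130

Final: 0.1130


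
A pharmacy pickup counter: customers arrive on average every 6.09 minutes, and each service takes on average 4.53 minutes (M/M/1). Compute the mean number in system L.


λ = 60/6.09 = 9.8522 /hr
μ = 60/4.53 = 13.2450 /hr
ρ = λ/μ = 9.8522/13.2450 = 0.7438
L = ρ/(1−ρ) = 0.7438/0.2562 = 2.9038

Final: 2.9038


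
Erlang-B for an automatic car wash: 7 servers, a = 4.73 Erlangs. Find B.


B(c,a) = (a^c/c!) / Σ_{k=0}^{c} a^k/k!
a^7/7! = 10.509873
Σ terms (k=0..7): 1.00000 + 4.73000 + 11.18645 + 17.63730 + 20.85611 + 19.72988 + 15.55372 + 10.50987 = 101.203339
B = 10.509873/101.203339 = 0.103849

Final: 0.103849


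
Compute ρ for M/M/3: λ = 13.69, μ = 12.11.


ρ = λ/(cμ) = 13.69/(3·12.11) = 13.69/36.33 = 0.3768

Final: 0.3768


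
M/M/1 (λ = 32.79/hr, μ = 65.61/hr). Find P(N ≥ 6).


ρ = 32.79/65.61 = 0.4998
P(N ≥ n) = ρ^n = 0.4998^6 = 0.015582

Final: 0.015582


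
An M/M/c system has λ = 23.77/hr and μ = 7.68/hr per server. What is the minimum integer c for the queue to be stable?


Stability requires cμ > λ ⇔ c > λ/μ.
λ/μ = 23.77/7.68 = 3.0951
Minimum integer c = ⌊3.0951⌋ + 1 = 4
Check: 4·7.68 = 30.72 > 23.77, while 3·7.68 = 23.04 ≤ 23.77

Final: 4 servers


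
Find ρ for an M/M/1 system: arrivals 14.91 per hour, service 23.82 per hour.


ρ = λ/μ = 14.91/23.82 = 0.6259

Final: 0.6259


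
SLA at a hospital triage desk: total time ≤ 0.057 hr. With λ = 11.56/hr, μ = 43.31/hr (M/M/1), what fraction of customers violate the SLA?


W ~ Exponential(μ−λ) for M/M/1.
μ − λ = 43.31 − 11.56 = 31.7500
P(W > t) = e^{−(μ−λ)t} = e^{−1.8097} = 0.163695

Final: 0.163695


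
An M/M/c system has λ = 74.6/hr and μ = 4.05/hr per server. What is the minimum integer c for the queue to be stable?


Stability requires cμ > λ ⇔ c > λ/μ.
λ/μ = 74.6/4.05 = 18.4198
Minimum integer c = ⌊18.4198⌋ + 1 = 19
Check: 19·4.05 = 76.95 > 74.6, while 18·4.05 = 72.90 ≤ 74.6

Final: 19 servers


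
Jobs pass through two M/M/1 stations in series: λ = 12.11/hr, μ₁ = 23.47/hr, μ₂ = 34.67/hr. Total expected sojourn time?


Each node sees arrival rate λ = 12.11/hr (tandem ⇒ throughput preserved).
W₁ = 1/(μ₁−λ) = 1/(23.47−12.11) = 0.08803 hr
W₂ = 1/(μ₂−λ) = 1/(34.67−12.11) = 0.04433 hr
W_total = W₁ + W₂ = 0.08803 + 0.04433 = 0.13235 hr

Final: 0.13235 hr


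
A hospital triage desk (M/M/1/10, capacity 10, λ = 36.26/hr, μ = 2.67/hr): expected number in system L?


ρ = 36.26/2.67 = 13.5805
L = ρ[1 − (K+1)ρ^K + Kρ^(K+1)] / [(1−ρ)(1−ρ^(K+1))]
Numerator: 13.5805·(1 − 11·213385735397.697388 + 10·2897890174352.249512) = 361671888688927.437500
Denominator: (-12.5805)·(-2897890174351.249512) = 36456977886314.031250
L = 361671888688927.437500/36456977886314.031250 = 9.9205

Final: 9.9205


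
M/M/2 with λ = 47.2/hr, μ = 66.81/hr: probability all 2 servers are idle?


a = λ/μ = 47.2/66.81 = 0.7065; ρ = a/c = 0.3532
Σ_{k=0}^{1} a^k/k! (terms k=0..1) = 1.00000 + 0.70648 = 1.70648
Tail: a^2/(2!(1−ρ)) = 0.49912/(2·0.6468) = 0.38586
P₀ = 1/(1.70648 + 0.38586) = 1/2.09234 = 0.477934

Final: 0.477934


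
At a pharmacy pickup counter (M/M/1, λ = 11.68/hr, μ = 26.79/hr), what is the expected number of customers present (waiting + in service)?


ρ = λ/μ = 11.68/26.79 = 0.4360
L = ρ/(1−ρ) = 0.4360/(1 − 0.4360) = 0.4360/0.5640 = 0.7730

Final: 0.7730


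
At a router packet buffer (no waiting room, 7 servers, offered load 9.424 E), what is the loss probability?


B(c,a) = (a^c/c!) / Σ_{k=0}^{c} a^k/k!
a^7/7! = 1309.834441
Σ terms (k=0..7): 1.00000 + 9.42400 + 44.40589 + 139.49370 + 328.64715 + 619.43414 + 972.92456 + 1309.83444 = 3425.163882
B = 1309.834441/3425.163882 = 0.382415

Final: 0.382415


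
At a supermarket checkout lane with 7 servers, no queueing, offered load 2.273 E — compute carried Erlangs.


B(7,2.273) = 0.006422 (Erlang-B)
Carried load = a(1 − B) = 2.273·(1 − 0.006422) = 2.273·0.993578 = 2.2584 E

Final: 2.2584 Erlangs


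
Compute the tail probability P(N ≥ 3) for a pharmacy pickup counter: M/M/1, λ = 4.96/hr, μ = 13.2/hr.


ρ = 4.96/13.2 = 0.3758
P(N ≥ n) = ρ^n = 0.3758^3 = 0.053055

Final: 0.053055


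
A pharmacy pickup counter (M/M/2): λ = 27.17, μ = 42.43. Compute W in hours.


a = 0.6403; ρ = 0.3202; P₀ = 0.514951
Lq = P₀·a^c·ρ/(c!(1−ρ)²) = 0.07314
Wq = Lq/λ = 0.07314/27.17 = 0.002692 hr
W = Wq + 1/μ = 0.002692 + 0.02357 = 0.02626 hr

Final: 0.02626 hr


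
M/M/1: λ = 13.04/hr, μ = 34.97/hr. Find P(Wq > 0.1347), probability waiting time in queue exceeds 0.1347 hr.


ρ = 13.04/34.97 = 0.3729
P(Wq > t) = ρ·e^{−(μ−λ)t} = 0.3729·e^{−2.9540}
= 0.3729·0.052132 = 0.019440

Final: 0.019440


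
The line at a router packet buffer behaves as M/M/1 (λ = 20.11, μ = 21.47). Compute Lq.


ρ = 20.11/21.47 = 0.9367
Lq = ρ²/(1−ρ) = 0.8773/0.06334 = 13.8501

Final: 13.8501


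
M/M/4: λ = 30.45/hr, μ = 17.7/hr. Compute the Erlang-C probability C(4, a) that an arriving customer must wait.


a = λ/μ = 1.7203; ρ = a/4 = 0.4301
P₀ = 0.175776 (from M/M/c formula)
C(c,a) = [a^c/(c!(1−ρ))]·P₀ = [8.75903/(24·0.5699)]·0.175776
= 0.64038·0.175776 = 0.112562

Final: 0.112562


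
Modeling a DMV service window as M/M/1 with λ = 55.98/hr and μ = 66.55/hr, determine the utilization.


ρ = λ/μ = 55.98/66.55 = 0.8412

Final: 0.8412


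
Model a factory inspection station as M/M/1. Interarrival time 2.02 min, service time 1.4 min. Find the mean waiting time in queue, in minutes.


λ = 60/2.02 = 29.7030 /hr
μ = 60/1.4 = 42.8571 /hr
ρ = λ/μ = 29.7030/42.8571 = 0.6931
Wq = ρ/(μ−λ) = 0.6931/(42.8571−29.7030) = 0.05269 hr
In minutes: 0.05269·60 = 3.161 min

Final: 3.161 min


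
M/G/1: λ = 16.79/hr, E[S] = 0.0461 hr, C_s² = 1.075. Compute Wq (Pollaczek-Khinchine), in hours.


ρ = λ·E[S] = 16.79·0.0461 = 0.7740
E[S²] = E[S]²(1+C_s²) = 0.0461²·(1+1.075) = 0.004410
Wq = λ·E[S²]/(2(1−ρ)) = 16.79·0.004410/(2·0.2260) = 0.16382 hr

Final: 0.16382 hr


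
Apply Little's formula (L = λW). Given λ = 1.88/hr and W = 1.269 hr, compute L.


L = λW = 1.88·1.269 = 2.3857

Final: 2.3857


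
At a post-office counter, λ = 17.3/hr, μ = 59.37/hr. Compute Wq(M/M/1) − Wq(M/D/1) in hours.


ρ = 17.3/59.37 = 0.2914
Wq(M/M/1) = ρ/(μ−λ) = 0.2914/42.07 = 0.006926 hr
Wq(M/D/1) = ρ/(2(μ−λ)) = 0.003463 hr
Savings = 0.006926 − 0.003463 = 0.003463 hr

Final: 0.003463 hr


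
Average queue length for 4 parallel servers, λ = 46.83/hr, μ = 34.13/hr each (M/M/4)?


a = λ/μ = 1.3721; ρ = a/4 = 0.3430
P₀ = 0.251966
Lq = P₀·a^c·ρ / (c!·(1−ρ)²) = 0.251966·3.54447·0.3430/(24·0.43161)
= 0.02957

Final: 0.02957


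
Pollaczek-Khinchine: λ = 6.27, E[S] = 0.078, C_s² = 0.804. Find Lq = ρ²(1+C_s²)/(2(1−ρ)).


ρ = λ·E[S] = 6.27·0.078 = 0.4891
Lq = ρ²(1+C_s²)/(2(1−ρ)) = 0.2392·(1+0.804)/(2·0.5109)
= 0.2392·1.8040/1.0219 = 0.42224

Final: 0.42224


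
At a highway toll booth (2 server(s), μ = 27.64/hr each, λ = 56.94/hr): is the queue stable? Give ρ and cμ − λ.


Total capacity cμ = 2·27.64 = 55.28/hr
ρ = λ/(cμ) = 56.94/55.28 = 1.0300
Stable ⇔ ρ < 1: NO
Spare capacity = cμ − λ = 55.28 − 56.94 = -1.66/hr

Final: ρ = 1.0300; unstable; margin = -1.66/hr


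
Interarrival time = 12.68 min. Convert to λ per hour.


λ = 1/(interarrival time) in consistent units.
1 hour = 60 min, so λ = 60/12.68 = 4.7319 per hour

Final: 4.7319 /hr


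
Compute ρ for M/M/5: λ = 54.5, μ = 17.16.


ρ = λ/(cμ) = 54.5/(5·17.16) = 54.5/85.80 = 0.6352

Final: 0.6352


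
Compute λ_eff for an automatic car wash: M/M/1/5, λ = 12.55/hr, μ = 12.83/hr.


ρ = 0.9782; P_K = (1−ρ)ρ^5/(1−ρ^6) = 0.157610
λ_eff = λ(1 − P_K) = 12.55·(1 − 0.157610) = 12.55·0.842390 = 10.5720 /hr

Final: 10.5720 /hr


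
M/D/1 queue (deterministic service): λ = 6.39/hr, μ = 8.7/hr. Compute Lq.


ρ = 6.39/8.7 = 0.7345
M/D/1: Lq = ρ²/(2(1−ρ)) = 0.5395/(2·0.2655) = 1.01588

Final: 1.01588


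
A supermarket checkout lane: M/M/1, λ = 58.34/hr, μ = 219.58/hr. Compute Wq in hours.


ρ = 58.34/219.58 = 0.2657
Wq = ρ/(μ−λ) = 0.2657/(219.58 − 58.34) = 0.2657/161.24 = 0.001648 hr

Final: 0.001648 hr


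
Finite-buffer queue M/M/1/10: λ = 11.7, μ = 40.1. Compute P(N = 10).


ρ = λ/μ = 11.7/40.1 = 0.2918
P_K = (1−ρ)ρ^K/(1−ρ^(K+1)) = (0.7082·0.000004471)/(1 − 0.000001305)
= 0.000003167/0.999999 = 0.000003167

Final: 0.000003167


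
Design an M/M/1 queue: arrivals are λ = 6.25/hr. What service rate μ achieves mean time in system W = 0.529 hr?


W = 1/(μ−λ) ⇒ μ − λ = 1/W = 1/0.529 = 1.8904
μ = λ + 1/W = 6.25 + 1.8904 = 8.1404 per hr

Final: 8.1404 /hr


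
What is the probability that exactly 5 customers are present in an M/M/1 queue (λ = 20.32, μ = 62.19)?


ρ = 20.32/62.19 = 0.3267
P_n = (1−ρ)·ρ^n = (1 − 0.3267)·0.3267^5 = 0.6733·0.003724 = 0.002507

Final: 0.002507


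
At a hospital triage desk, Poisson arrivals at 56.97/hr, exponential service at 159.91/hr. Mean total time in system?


W = 1/(μ−λ) = 1/(159.91 − 56.97) = 1/102.94 = 0.009714 hr

Final: 0.009714 hr


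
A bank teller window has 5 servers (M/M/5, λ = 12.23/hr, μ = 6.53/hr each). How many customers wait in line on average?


a = λ/μ = 1.8729; ρ = a/5 = 0.3746
P₀ = 0.152872
Lq = P₀·a^c·ρ / (c!·(1−ρ)²) = 0.152872·23.04445·0.3746/(120·0.39115)
= 0.02811

Final: 0.02811


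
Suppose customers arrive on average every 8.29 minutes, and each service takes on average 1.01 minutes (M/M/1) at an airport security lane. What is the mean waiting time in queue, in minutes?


λ = 60/8.29 = 7.2376 /hr
μ = 60/1.01 = 59.4059 /hr
ρ = λ/μ = 7.2376/59.4059 = 0.1218
Wq = ρ/(μ−λ) = 0.1218/(59.4059−7.2376) = 0.002335 hr
In minutes: 0.002335·60 = 0.1401 min

Final: 0.1401 min


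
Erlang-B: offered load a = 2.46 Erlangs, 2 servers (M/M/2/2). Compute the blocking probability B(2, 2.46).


B(c,a) = (a^c/c!) / Σ_{k=0}^{c} a^k/k!
a^2/2! = 3.025800
Σ terms (k=0..2): 1.00000 + 2.46000 + 3.02580 = 6.485800
B = 3.025800/6.485800 = 0.466527

Final: 0.466527


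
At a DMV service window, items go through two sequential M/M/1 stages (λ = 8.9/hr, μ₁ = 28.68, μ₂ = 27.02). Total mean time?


Each node sees arrival rate λ = 8.9/hr (tandem ⇒ throughput preserved).
W₁ = 1/(μ₁−λ) = 1/(28.68−8.9) = 0.05056 hr
W₂ = 1/(μ₂−λ) = 1/(27.02−8.9) = 0.05519 hr
W_total = W₁ + W₂ = 0.05056 + 0.05519 = 0.10574 hr

Final: 0.10574 hr


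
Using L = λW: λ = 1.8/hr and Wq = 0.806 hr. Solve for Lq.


Lq = λWq = 1.8·0.806 = 1.4508

Final: 1.4508


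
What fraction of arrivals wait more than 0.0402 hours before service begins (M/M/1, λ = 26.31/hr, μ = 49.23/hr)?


ρ = 26.31/49.23 = 0.5344
P(Wq > t) = ρ·e^{−(μ−λ)t} = 0.5344·e^{−0.9214}
= 0.5344·0.397968 = 0.212686

Final: 0.212686


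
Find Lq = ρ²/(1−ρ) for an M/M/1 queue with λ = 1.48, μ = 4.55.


ρ = 1.48/4.55 = 0.3253
Lq = ρ²/(1−ρ) = 0.1058/0.6747 = 0.1568

Final: 0.1568


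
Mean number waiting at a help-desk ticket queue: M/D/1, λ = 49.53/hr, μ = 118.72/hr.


ρ = 49.53/118.72 = 0.4172
M/D/1: Lq = ρ²/(2(1−ρ)) = 0.1741/(2·0.5828) = 0.14933

Final: 0.14933


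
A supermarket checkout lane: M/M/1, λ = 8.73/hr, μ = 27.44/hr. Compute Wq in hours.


ρ = 8.73/27.44 = 0.3181
Wq = ρ/(μ−λ) = 0.3181/(27.44 − 8.73) = 0.3181/18.71 = 0.01700 hr

Final: 0.01700 hr


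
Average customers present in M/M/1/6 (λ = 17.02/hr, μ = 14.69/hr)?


ρ = 17.02/14.69 = 1.1586
L = ρ[1 − (K+1)ρ^K + Kρ^(K+1)] / [(1−ρ)(1−ρ^(K+1))]
Numerator: 1.1586·(1 − 7·2.418948 + 6·2.802621) = 1.023154
Denominator: (-0.1586)·(-1.802621) = 0.285916
L = 1.023154/0.285916 = 3.5785

Final: 3.5785


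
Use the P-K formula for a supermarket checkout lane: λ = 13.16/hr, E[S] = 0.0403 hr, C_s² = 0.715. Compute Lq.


ρ = λ·E[S] = 13.16·0.0403 = 0.5303
Lq = ρ²(1+C_s²)/(2(1−ρ)) = 0.2813·(1+0.715)/(2·0.4697)
= 0.2813·1.7150/0.9393 = 0.51355

Final: 0.51355


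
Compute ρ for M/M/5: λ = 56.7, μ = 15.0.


ρ = λ/(cμ) = 56.7/(5·15.0) = 56.7/75.00 = 0.7560

Final: 0.7560


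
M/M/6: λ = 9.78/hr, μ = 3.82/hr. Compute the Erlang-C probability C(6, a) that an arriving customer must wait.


a = λ/μ = 2.5602; ρ = a/6 = 0.4267
P₀ = 0.076784 (from M/M/c formula)
C(c,a) = [a^c/(c!(1−ρ))]·P₀ = [281.61316/(720·0.5733)]·0.076784
= 0.68224·0.076784 = 0.052386

Final: 0.052386


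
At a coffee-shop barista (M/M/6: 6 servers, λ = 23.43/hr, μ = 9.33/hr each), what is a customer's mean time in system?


a = 2.5113; ρ = 0.4185; P₀ = 0.080694
Lq = P₀·a^c·ρ/(c!(1−ρ)²) = 0.03480
Wq = Lq/λ = 0.03480/23.43 = 0.001485 hr
W = Wq + 1/μ = 0.001485 + 0.10718 = 0.10867 hr

Final: 0.10867 hr


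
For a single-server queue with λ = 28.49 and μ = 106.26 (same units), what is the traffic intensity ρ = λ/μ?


ρ = λ/μ = 28.49/106.26 = 0.2681

Final: 0.2681


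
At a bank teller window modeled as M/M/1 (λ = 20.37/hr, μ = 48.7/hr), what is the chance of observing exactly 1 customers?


ρ = 20.37/48.7 = 0.4183
P_n = (1−ρ)·ρ^n = (1 − 0.4183)·0.4183^1 = 0.5817·0.418275 = 0.243321

Final: 0.243321


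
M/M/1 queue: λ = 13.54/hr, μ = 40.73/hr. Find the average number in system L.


ρ = λ/μ = 13.54/40.73 = 0.3324
L = ρ/(1−ρ) = 0.3324/(1 − 0.3324) = 0.3324/0.6676 = 0.4980

Final: 0.4980


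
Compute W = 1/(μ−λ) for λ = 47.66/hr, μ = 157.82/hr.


W = 1/(μ−λ) = 1/(157.82 − 47.66) = 1/110.16 = 0.009078 hr

Final: 0.009078 hr


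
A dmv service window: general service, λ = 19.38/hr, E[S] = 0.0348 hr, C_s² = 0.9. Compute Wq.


ρ = λ·E[S] = 19.38·0.0348 = 0.6744
E[S²] = E[S]²(1+C_s²) = 0.0348²·(1+0.9) = 0.002301
Wq = λ·E[S²]/(2(1−ρ)) = 19.38·0.002301/(2·0.3256) = 0.06848 hr

Final: 0.06848 hr


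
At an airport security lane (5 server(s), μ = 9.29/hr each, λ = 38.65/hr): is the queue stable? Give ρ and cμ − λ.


Total capacity cμ = 5·9.29 = 46.45/hr
ρ = λ/(cμ) = 38.65/46.45 = 0.8321
Stable ⇔ ρ < 1: YES
Spare capacity = cμ − λ = 46.45 − 38.65 = 7.80/hr

Final: ρ = 0.8321; stable; margin = 7.80/hr


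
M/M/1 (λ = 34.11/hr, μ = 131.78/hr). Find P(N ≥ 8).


ρ = 34.11/131.78 = 0.2588
P(N ≥ n) = ρ^n = 0.2588^8 = 0.00002015

Final: 0.00002015


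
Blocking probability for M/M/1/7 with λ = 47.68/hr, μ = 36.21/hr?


ρ = λ/μ = 47.68/36.21 = 1.3168
P_K = (1−ρ)ρ^K/(1−ρ^(K+1)) = (-0.3168·6.863633)/(1 − 9.037780)
= -2.174147/-8.037780 = 0.270491

Final: 0.270491


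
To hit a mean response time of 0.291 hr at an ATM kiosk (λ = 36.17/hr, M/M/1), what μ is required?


W = 1/(μ−λ) ⇒ μ − λ = 1/W = 1/0.291 = 3.4364
μ = λ + 1/W = 36.17 + 3.4364 = 39.6064 per hr

Final: 39.6064 /hr


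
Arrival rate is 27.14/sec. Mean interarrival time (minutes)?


Mean interarrival time = 1/λ = 1/27.14 second = 0.03685 second
In minutes: 0.03685 × 0.0166667 = 0.0006141 min

Final: 0.0006141 min


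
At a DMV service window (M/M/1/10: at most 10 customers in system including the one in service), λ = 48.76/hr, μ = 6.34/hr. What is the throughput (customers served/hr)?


ρ = 7.6909; P_K = (1−ρ)ρ^10/(1−ρ^11) = 0.869975
λ_eff = λ(1 − P_K) = 48.76·(1 − 0.869975) = 48.76·0.130025 = 6.3400 /hr

Final: 6.3400 /hr


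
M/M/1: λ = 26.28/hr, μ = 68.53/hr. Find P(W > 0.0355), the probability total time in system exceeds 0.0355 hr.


W ~ Exponential(μ−λ) for M/M/1.
μ − λ = 68.53 − 26.28 = 42.2500
P(W > t) = e^{−(μ−λ)t} = e^{−1.4999} = 0.223158

Final: 0.223158


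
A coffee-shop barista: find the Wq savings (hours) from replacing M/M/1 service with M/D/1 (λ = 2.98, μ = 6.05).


ρ = 2.98/6.05 = 0.4926
Wq(M/M/1) = ρ/(μ−λ) = 0.4926/3.07 = 0.16044 hr
Wq(M/D/1) = ρ/(2(μ−λ)) = 0.08022 hr
Savings = 0.16044 − 0.08022 = 0.08022 hr

Final: 0.08022 hr


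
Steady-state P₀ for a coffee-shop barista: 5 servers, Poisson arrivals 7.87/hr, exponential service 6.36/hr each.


a = λ/μ = 7.87/6.36 = 1.2374; ρ = a/c = 0.2475
Σ_{k=0}^{4} a^k/k! (terms k=0..4) = 1.00000 + 1.23742 + 0.76561 + 0.31579 + 0.09769 = 3.41651
Tail: a^5/(5!(1−ρ)) = 2.90127/(120·0.7525) = 0.03213
P₀ = 1/(3.41651 + 0.03213) = 1/3.44864 = 0.289969

Final: 0.289969


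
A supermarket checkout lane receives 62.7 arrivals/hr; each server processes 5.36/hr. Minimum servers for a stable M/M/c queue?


Stability requires cμ > λ ⇔ c > λ/μ.
λ/μ = 62.7/5.36 = 11.6978
Minimum integer c = ⌊11.6978⌋ + 1 = 12
Check: 12·5.36 = 64.32 > 62.7, while 11·5.36 = 58.96 ≤ 62.7

Final: 12 servers


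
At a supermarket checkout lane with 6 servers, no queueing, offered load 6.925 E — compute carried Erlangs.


B(6,6.925) = 0.326624 (Erlang-B)
Carried load = a(1 − B) = 6.925·(1 − 0.326624) = 6.925·0.673376 = 4.6631 E

Final: 4.6631 Erlangs


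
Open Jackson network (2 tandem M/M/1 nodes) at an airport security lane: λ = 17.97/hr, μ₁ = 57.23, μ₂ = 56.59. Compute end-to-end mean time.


Each node sees arrival rate λ = 17.97/hr (tandem ⇒ throughput preserved).
W₁ = 1/(μ₁−λ) = 1/(57.23−17.97) = 0.02547 hr
W₂ = 1/(μ₂−λ) = 1/(56.59−17.97) = 0.02589 hr
W_total = W₁ + W₂ = 0.02547 + 0.02589 = 0.05136 hr

Final: 0.05136 hr


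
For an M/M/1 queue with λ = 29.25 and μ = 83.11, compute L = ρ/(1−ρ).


ρ = λ/μ = 29.25/83.11 = 0.3519
L = ρ/(1−ρ) = 0.3519/(1 − 0.3519) = 0.3519/0.6481 = 0.5431

Final: 0.5431


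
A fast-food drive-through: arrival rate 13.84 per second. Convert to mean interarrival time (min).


Mean interarrival time = 1/λ = 1/13.84 second = 0.07225 second
In minutes: 0.07225 × 0.0166667 = 0.001204 min

Final: 0.001204 min


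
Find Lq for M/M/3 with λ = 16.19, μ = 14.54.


a = λ/μ = 1.1135; ρ = a/3 = 0.3712
P₀ = 0.322654
Lq = P₀·a^c·ρ / (c!·(1−ρ)²) = 0.322654·1.38053·0.3712/(6·0.39544)
= 0.06968

Final: 0.06968


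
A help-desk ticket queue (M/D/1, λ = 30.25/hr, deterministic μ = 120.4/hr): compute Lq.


ρ = 30.25/120.4 = 0.2512
M/D/1: Lq = ρ²/(2(1−ρ)) = 0.06312/(2·0.7488) = 0.04215

Final: 0.04215


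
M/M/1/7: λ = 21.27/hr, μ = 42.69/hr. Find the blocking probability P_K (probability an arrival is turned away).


ρ = λ/μ = 21.27/42.69 = 0.4982
P_K = (1−ρ)ρ^K/(1−ρ^(K+1)) = (0.5018·0.007622)/(1 − 0.003798)
= 0.003825/0.996202 = 0.003839

Final: 0.003839


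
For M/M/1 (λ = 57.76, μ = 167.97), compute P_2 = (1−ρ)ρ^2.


ρ = 57.76/167.97 = 0.3439
P_n = (1−ρ)·ρ^n = (1 − 0.3439)·0.3439^2 = 0.6561·0.118247 = 0.077585

Final: 0.077585


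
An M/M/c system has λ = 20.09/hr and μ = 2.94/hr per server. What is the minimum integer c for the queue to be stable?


Stability requires cμ > λ ⇔ c > λ/μ.
λ/μ = 20.09/2.94 = 6.8333
Minimum integer c = ⌊6.8333⌋ + 1 = 7
Check: 7·2.94 = 20.58 > 20.09, while 6·2.94 = 17.64 ≤ 20.09

Final: 7 servers


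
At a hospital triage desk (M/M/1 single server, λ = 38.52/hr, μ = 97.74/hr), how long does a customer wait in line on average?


ρ = 38.52/97.74 = 0.3941
Wq = ρ/(μ−λ) = 0.3941/(97.74 − 38.52) = 0.3941/59.22 = 0.006655 hr

Final: 0.006655 hr


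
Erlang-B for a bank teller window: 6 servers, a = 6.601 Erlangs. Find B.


B(c,a) = (a^c/c!) / Σ_{k=0}^{c} a^k/k!
a^6/6! = 114.901553
Σ terms (k=0..6): 1.00000 + 6.60100 + 21.78660 + 47.93778 + 79.10933 + 104.44013 + 114.90155 = 375.776397
B = 114.901553/375.776397 = 0.305771

Final: 0.305771


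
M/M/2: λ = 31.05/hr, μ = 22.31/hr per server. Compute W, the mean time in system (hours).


a = 1.3918; ρ = 0.6959; P₀ = 0.179331
Lq = P₀·a^c·ρ/(c!(1−ρ)²) = 1.30672
Wq = Lq/λ = 1.30672/31.05 = 0.04208 hr
W = Wq + 1/μ = 0.04208 + 0.04482 = 0.08691 hr

Final: 0.08691 hr


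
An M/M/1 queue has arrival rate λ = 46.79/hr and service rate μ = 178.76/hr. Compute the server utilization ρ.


ρ = λ/μ = 46.79/178.76 = 0.2617

Final: 0.2617


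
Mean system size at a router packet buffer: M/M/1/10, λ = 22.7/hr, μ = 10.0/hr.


ρ = 22.7/10.0 = 2.2700
L = ρ[1 − (K+1)ρ^K + Kρ^(K+1)] / [(1−ρ)(1−ρ^(K+1))]
Numerator: 2.2700·(1 − 11·3632.942900 + 10·8246.780382) = 96489.600469
Denominator: (-1.2700)·(-8245.780382) = 10472.141085
L = 96489.600469/10472.141085 = 9.2139

Final: 9.2139


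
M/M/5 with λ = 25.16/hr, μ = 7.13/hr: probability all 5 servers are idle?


a = λ/μ = 25.16/7.13 = 3.5288; ρ = a/c = 0.7058
Σ_{k=0}^{4} a^k/k! (terms k=0..4) = 1.00000 + 3.52875 + 6.22604 + 7.32339 + 6.46060 = 24.53879
Tail: a^5/(5!(1−ρ)) = 547.14891/(120·0.2942) = 15.49560
P₀ = 1/(24.53879 + 15.49560) = 1/40.03439 = 0.024979

Final: 0.024979


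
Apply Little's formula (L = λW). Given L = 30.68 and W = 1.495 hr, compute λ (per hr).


λ = L/W = 30.68/1.495 = 20.5217 /hr

Final: 20.5217 /hr


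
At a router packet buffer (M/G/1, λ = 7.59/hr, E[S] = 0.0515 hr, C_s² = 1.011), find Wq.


ρ = λ·E[S] = 7.59·0.0515 = 0.3909
E[S²] = E[S]²(1+C_s²) = 0.0515²·(1+1.011) = 0.005334
Wq = λ·E[S²]/(2(1−ρ)) = 7.59·0.005334/(2·0.6091) = 0.03323 hr

Final: 0.03323 hr


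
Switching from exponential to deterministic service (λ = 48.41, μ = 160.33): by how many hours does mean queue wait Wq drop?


ρ = 48.41/160.33 = 0.3019
Wq(M/M/1) = ρ/(μ−λ) = 0.3019/111.92 = 0.002698 hr
Wq(M/D/1) = ρ/(2(μ−λ)) = 0.001349 hr
Savings = 0.002698 − 0.001349 = 0.001349 hr

Final: 0.001349 hr


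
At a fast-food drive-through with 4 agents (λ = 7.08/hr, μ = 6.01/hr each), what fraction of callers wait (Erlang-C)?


a = λ/μ = 1.1780; ρ = a/4 = 0.2945
P₀ = 0.306924 (from M/M/c formula)
C(c,a) = [a^c/(c!(1−ρ))]·P₀ = [1.92591/(24·0.7055)]·0.306924
= 0.11375·0.306924 = 0.034911

Final: 0.034911


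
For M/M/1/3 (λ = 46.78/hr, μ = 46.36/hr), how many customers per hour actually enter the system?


ρ = 1.0091; P_K = (1−ρ)ρ^3/(1−ρ^4) = 0.253392
λ_eff = λ(1 − P_K) = 46.78·(1 − 0.253392) = 46.78·0.746608 = 34.9263 /hr

Final: 34.9263 /hr


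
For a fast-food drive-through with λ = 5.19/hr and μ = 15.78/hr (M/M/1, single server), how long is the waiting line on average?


ρ = 5.19/15.78 = 0.3289
Lq = ρ²/(1−ρ) = 0.1082/0.6711 = 0.1612

Final: 0.1612


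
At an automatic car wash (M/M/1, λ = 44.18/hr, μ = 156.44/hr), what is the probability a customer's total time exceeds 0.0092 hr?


W ~ Exponential(μ−λ) for M/M/1.
μ − λ = 156.44 − 44.18 = 112.2600
P(W > t) = e^{−(μ−λ)t} = e^{−1.0328} = 0.356012

Final: 0.356012


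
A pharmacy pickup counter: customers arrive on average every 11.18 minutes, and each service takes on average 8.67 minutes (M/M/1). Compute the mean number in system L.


λ = 60/11.18 = 5.3667 /hr
μ = 60/8.67 = 6.9204 /hr
ρ = λ/μ = 5.3667/6.9204 = 0.7755
L = ρ/(1−ρ) = 0.7755/0.2245 = 3.4542

Final: 3.4542


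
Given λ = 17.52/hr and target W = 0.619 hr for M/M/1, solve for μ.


W = 1/(μ−λ) ⇒ μ − λ = 1/W = 1/0.619 = 1.6155
μ = λ + 1/W = 17.52 + 1.6155 = 19.1355 per hr

Final: 19.1355 /hr


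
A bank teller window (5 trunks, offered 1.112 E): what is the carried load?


B(5,1.112) = 0.004665 (Erlang-B)
Carried load = a(1 − B) = 1.112·(1 − 0.004665) = 1.112·0.995335 = 1.1068 E

Final: 1.1068 Erlangs


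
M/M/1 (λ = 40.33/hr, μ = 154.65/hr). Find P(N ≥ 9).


ρ = 40.33/154.65 = 0.2608
P(N ≥ n) = ρ^n = 0.2608^9 = 0.000005578

Final: 0.000005578


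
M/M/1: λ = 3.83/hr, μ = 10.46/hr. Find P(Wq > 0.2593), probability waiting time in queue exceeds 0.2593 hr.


ρ = 3.83/10.46 = 0.3662
P(Wq > t) = ρ·e^{−(μ−λ)t} = 0.3662·e^{−1.7192}
= 0.3662·0.179217 = 0.065621

Final: 0.065621


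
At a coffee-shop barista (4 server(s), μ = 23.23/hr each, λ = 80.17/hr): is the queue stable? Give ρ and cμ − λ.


Total capacity cμ = 4·23.23 = 92.92/hr
ρ = λ/(cμ) = 80.17/92.92 = 0.8628
Stable ⇔ ρ < 1: YES
Spare capacity = cμ − λ = 92.92 − 80.17 = 12.75/hr

Final: ρ = 0.8628; stable; margin = 12.75/hr


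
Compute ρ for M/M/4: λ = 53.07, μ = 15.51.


ρ = λ/(cμ) = 53.07/(4·15.51) = 53.07/62.04 = 0.8554

Final: 0.8554


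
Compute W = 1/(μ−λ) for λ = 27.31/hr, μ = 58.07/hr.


W = 1/(μ−λ) = 1/(58.07 − 27.31) = 1/30.76 = 0.03251 hr

Final: 0.03251 hr


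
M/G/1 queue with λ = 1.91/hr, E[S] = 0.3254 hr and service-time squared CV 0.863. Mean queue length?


ρ = λ·E[S] = 1.91·0.3254 = 0.6215
Lq = ρ²(1+C_s²)/(2(1−ρ)) = 0.3863·(1+0.863)/(2·0.3785)
= 0.3863·1.8630/0.7570 = 0.95068

Final: 0.95068


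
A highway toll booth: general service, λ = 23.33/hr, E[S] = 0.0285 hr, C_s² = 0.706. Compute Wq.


ρ = λ·E[S] = 23.33·0.0285 = 0.6649
E[S²] = E[S]²(1+C_s²) = 0.0285²·(1+0.706) = 0.001386
Wq = λ·E[S²]/(2(1−ρ)) = 23.33·0.001386/(2·0.3351) = 0.04824 hr

Final: 0.04824 hr


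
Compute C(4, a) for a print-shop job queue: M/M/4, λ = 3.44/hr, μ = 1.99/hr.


a = λ/μ = 1.7286; ρ = a/4 = 0.4322
P₀ = 0.174250 (from M/M/c formula)
C(c,a) = [a^c/(c!(1−ρ))]·P₀ = [8.92938/(24·0.5678)]·0.174250
= 0.65522·0.174250 = 0.114171

Final: 0.114171


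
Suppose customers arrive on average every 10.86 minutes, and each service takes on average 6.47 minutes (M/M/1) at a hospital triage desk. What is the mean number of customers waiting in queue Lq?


λ = 60/10.86 = 5.5249 /hr
μ = 60/6.47 = 9.2736 /hr
ρ = λ/μ = 5.5249/9.2736 = 0.5958
Lq = ρ²/(1−ρ) = 0.3549/0.4042 = 0.8780

Final: 0.8780


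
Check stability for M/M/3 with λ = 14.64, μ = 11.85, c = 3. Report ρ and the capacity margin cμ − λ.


Total capacity cμ = 3·11.85 = 35.55/hr
ρ = λ/(cμ) = 14.64/35.55 = 0.4118
Stable ⇔ ρ < 1: YES
Spare capacity = cμ − λ = 35.55 − 14.64 = 20.91/hr

Final: ρ = 0.4118; stable; margin = 20.91/hr


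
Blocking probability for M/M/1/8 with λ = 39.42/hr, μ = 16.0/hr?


ρ = λ/μ = 39.42/16.0 = 2.4638
P_K = (1−ρ)ρ^K/(1−ρ^(K+1)) = (-1.4638·1357.603967)/(1 − 3344.796773)
= -1987.192806/-3343.796773 = 0.594292

Final: 0.594292


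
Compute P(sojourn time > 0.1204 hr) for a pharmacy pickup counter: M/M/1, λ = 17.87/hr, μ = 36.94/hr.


W ~ Exponential(μ−λ) for M/M/1.
μ − λ = 36.94 − 17.87 = 19.0700
P(W > t) = e^{−(μ−λ)t} = e^{−2.2960} = 0.100658

Final: 0.100658


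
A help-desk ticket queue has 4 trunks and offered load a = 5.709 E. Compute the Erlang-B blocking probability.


B(c,a) = (a^c/c!) / Σ_{k=0}^{c} a^k/k!
a^4/4! = 44.261786
Σ terms (k=0..4): 1.00000 + 5.70900 + 16.29634 + 31.01194 + 44.26179 = 98.279062
B = 44.261786/98.279062 = 0.450368

Final: 0.450368


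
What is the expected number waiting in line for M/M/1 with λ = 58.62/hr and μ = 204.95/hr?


ρ = 58.62/204.95 = 0.2860
Lq = ρ²/(1−ρ) = 0.08181/0.7140 = 0.1146

Final: 0.1146


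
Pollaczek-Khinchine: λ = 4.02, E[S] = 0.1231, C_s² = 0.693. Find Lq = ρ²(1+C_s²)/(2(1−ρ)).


ρ = λ·E[S] = 4.02·0.1231 = 0.4949
Lq = ρ²(1+C_s²)/(2(1−ρ)) = 0.2449·(1+0.693)/(2·0.5051)
= 0.2449·1.6930/1.0103 = 0.41038

Final: 0.41038


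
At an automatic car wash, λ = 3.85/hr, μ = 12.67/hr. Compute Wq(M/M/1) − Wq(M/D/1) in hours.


ρ = 3.85/12.67 = 0.3039
Wq(M/M/1) = ρ/(μ−λ) = 0.3039/8.82 = 0.03445 hr
Wq(M/D/1) = ρ/(2(μ−λ)) = 0.01723 hr
Savings = 0.03445 − 0.01723 = 0.01723 hr

Final: 0.01723 hr


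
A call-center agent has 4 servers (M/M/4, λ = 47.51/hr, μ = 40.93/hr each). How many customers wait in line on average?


a = λ/μ = 1.1608; ρ = a/4 = 0.2902
P₀ = 0.312336
Lq = P₀·a^c·ρ / (c!·(1−ρ)²) = 0.312336·1.81540·0.2902/(24·0.50383)
= 0.01361

Final: 0.01361


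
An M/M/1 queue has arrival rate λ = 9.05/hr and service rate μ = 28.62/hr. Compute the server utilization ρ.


ρ = λ/μ = 9.05/28.62 = 0.3162

Final: 0.3162


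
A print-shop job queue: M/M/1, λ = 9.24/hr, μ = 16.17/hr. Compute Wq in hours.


ρ = 9.24/16.17 = 0.5714
Wq = ρ/(μ−λ) = 0.5714/(16.17 − 9.24) = 0.5714/6.93 = 0.08246 hr

Final: 0.08246 hr


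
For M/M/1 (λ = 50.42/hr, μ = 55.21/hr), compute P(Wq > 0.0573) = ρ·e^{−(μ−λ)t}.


ρ = 50.42/55.21 = 0.9132
P(Wq > t) = ρ·e^{−(μ−λ)t} = 0.9132·e^{−0.2745}
= 0.9132·0.759977 = 0.694042

Final: 0.694042


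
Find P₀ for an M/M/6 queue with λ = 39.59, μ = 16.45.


a = λ/μ = 39.59/16.45 = 2.4067; ρ = a/c = 0.4011
Σ_{k=0}^{5} a^k/k! (terms k=0..5) = 1.00000 + 2.40669 + 2.89607 + 2.32331 + 1.39787 + 0.67285 = 10.69679
Tail: a^6/(6!(1−ρ)) = 194.32004/(720·0.5989) = 0.45065
P₀ = 1/(10.69679 + 0.45065) = 1/11.14744 = 0.089707

Final: 0.089707


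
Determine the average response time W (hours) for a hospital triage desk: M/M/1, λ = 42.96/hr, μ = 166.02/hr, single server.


W = 1/(μ−λ) = 1/(166.02 − 42.96) = 1/123.06 = 0.008126 hr

Final: 0.008126 hr


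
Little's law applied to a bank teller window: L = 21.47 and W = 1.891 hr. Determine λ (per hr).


λ = L/W = 21.47/1.891 = 11.3538 /hr

Final: 11.3538 /hr


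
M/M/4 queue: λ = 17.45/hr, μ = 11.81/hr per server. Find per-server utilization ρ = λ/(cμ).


ρ = λ/(cμ) = 17.45/(4·11.81) = 17.45/47.24 = 0.3694

Final: 0.3694


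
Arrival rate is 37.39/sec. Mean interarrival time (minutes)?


Mean interarrival time = 1/λ = 1/37.39 second = 0.02675 second
In minutes: 0.02675 × 0.0166667 = 0.0004458 min

Final: 0.0004458 min


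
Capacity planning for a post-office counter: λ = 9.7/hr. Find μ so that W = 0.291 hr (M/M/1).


W = 1/(μ−λ) ⇒ μ − λ = 1/W = 1/0.291 = 3.4364
μ = λ + 1/W = 9.7 + 3.4364 = 13.1364 per hr

Final: 13.1364 /hr


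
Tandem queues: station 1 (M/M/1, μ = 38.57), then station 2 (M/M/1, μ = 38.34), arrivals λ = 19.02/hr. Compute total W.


Each node sees arrival rate λ = 19.02/hr (tandem ⇒ throughput preserved).
W₁ = 1/(μ₁−λ) = 1/(38.57−19.02) = 0.05115 hr
W₂ = 1/(μ₂−λ) = 1/(38.34−19.02) = 0.05176 hr
W_total = W₁ + W₂ = 0.05115 + 0.05176 = 0.10291 hr

Final: 0.10291 hr


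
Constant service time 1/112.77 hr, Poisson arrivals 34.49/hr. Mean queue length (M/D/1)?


ρ = 34.49/112.77 = 0.3058
M/D/1: Lq = ρ²/(2(1−ρ)) = 0.09354/(2·0.6942) = 0.06738

Final: 0.06738


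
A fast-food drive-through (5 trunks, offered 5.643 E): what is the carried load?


B(5,5.643) = 0.334746 (Erlang-B)
Carried load = a(1 − B) = 5.643·(1 − 0.334746) = 5.643·0.665254 = 3.7540 E

Final: 3.7540 Erlangs


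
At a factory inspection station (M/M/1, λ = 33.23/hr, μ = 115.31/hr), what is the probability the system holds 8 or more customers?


ρ = 33.23/115.31 = 0.2882
P(N ≥ n) = ρ^n = 0.2882^8 = 0.00004757

Final: 0.00004757


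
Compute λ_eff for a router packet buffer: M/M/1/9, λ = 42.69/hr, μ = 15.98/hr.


ρ = 2.6715; P_K = (1−ρ)ρ^9/(1−ρ^10) = 0.625707
λ_eff = λ(1 − P_K) = 42.69·(1 − 0.625707) = 42.69·0.374293 = 15.9786 /hr

Final: 15.9786 /hr


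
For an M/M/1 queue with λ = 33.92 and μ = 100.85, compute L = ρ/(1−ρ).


ρ = λ/μ = 33.92/100.85 = 0.3363
L = ρ/(1−ρ) = 0.3363/(1 − 0.3363) = 0.3363/0.6637 = 0.5068

Final: 0.5068


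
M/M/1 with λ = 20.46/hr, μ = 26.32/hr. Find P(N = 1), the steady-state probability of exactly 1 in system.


ρ = 20.46/26.32 = 0.7774
P_n = (1−ρ)·ρ^n = (1 − 0.7774)·0.7774^1 = 0.2226·0.777356 = 0.173074

Final: 0.173074


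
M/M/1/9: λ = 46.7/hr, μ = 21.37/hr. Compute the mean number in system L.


ρ = 46.7/21.37 = 2.1853
L = ρ[1 − (K+1)ρ^K + Kρ^(K+1)] / [(1−ρ)(1−ρ^(K+1))]
Numerator: 2.1853·(1 − 10·1136.609353 + 9·2483.839813) = 24015.348870
Denominator: (-1.1853)·(-2482.839813) = 2942.926180
L = 24015.348870/2942.926180 = 8.1604

Final: 8.1604


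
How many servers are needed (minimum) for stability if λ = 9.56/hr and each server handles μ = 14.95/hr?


Stability requires cμ > λ ⇔ c > λ/μ.
λ/μ = 9.56/14.95 = 0.6395
Minimum integer c = ⌊0.6395⌋ + 1 = 1
Check: 1·14.95 = 14.95 > 9.56, while 0·14.95 = 0.00 ≤ 9.56

Final: 1 servers


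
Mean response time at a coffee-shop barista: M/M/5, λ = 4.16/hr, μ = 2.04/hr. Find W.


a = 2.0392; ρ = 0.4078; P₀ = 0.129057
Lq = P₀·a^c·ρ/(c!(1−ρ)²) = 0.04411
Wq = Lq/λ = 0.04411/4.16 = 0.01060 hr
W = Wq + 1/μ = 0.01060 + 0.49020 = 0.50080 hr

Final: 0.50080 hr


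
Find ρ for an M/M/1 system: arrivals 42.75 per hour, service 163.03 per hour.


ρ = λ/μ = 42.75/163.03 = 0.2622

Final: 0.2622


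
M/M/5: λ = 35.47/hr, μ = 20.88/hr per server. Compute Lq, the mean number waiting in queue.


a = λ/μ = 1.6988; ρ = a/5 = 0.3398
P₀ = 0.182342
Lq = P₀·a^c·ρ / (c!·(1−ρ)²) = 0.182342·14.14665·0.3398/(120·0.43593)
= 0.01675

Final: 0.01675


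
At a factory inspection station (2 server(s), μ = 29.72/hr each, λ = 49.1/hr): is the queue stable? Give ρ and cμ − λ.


Total capacity cμ = 2·29.72 = 59.44/hr
ρ = λ/(cμ) = 49.1/59.44 = 0.8260
Stable ⇔ ρ < 1: YES
Spare capacity = cμ − λ = 59.44 − 49.1 = 10.34/hr

Final: ρ = 0.8260; stable; margin = 10.34/hr
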